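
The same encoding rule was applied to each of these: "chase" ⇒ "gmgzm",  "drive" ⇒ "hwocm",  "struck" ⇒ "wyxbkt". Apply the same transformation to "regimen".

In chase: c→g is +4, h→m is +5, a→g is +6, s→z is +7 — the shift increases by 1 each position. Letter i (0-indexed) is shifted by i+4, so successive shifts are 4, 5, 6, ….
On regimen: r+4=v, e+5=j, g+6=m, i+7=p, m+8=u, e+9=n, n+10=x.

vjmpunx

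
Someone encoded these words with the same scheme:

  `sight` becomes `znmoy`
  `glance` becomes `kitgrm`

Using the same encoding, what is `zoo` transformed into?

The output letters match the input read backwards, each shifted +6: sight reversed is thgis. The word is reversed, then every letter is shifted forward by 6.
Applying it to zoo: reverse → ooz; then shift: o+6=u, o+6=u, z+6=f.

uuf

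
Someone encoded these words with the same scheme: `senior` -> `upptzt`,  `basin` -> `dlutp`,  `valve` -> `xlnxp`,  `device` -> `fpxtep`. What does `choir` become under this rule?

The shift depends on letter class: consonant s→u is +2, but vowel e→p is +11. The rule splits by letter class: vowels +11, consonants +2.
For choir: c(cons)+2=e, h(cons)+2=j, o(vowel)+11=z, i(vowel)+11=t, r(cons)+2=t.

ejztt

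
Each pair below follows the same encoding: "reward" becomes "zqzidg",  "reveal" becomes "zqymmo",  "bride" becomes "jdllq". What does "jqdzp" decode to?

The shifts repeat in a cycle of length 3: positions 0,1,… shift by +8, +12, +3, then the pattern repeats.
Reversing it on jqdzp: j−8=b, q−12=e, d−3=a, z−8=r, p−12=d.

beard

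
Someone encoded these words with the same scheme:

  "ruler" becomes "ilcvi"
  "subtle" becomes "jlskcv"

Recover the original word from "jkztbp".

Compare letters: r→i is +17, u→l is +17, l→c is +17 — a constant shift. Each letter is shifted forward by 17 in the alphabet (a Caesar shift of +17).
Reversing it on jkztbp: j−17=s, k−17=t, z−17=i, t−17=c, b−17=k, p−17=y.

sticky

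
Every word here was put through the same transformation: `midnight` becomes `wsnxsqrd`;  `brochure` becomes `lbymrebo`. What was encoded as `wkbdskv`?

martial

Compare letters: m→w is +10, i→s is +10, d→n is +10 — a constant shift. Every letter moves 10 places later in the alphabet, wrapping around z→a.
Decoding wkbdskv: w−10=m, k−10=a, b−10=r, d−10=t, s−10=i, k−10=a, v−10=l.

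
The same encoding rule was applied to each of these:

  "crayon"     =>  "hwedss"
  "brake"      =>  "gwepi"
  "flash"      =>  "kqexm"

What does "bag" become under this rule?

The rule splits by letter class: vowels +4, consonants +5.
On bag: b(cons)+5=g, a(vowel)+4=e, g(cons)+5=l.

gel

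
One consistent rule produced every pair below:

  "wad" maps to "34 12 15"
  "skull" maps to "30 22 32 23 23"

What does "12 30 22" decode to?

w is letter #23 and maps to 34: an offset of 11. The number is (letter's place in the alphabet, a=1) + 11.
Reversing it on 12 30 22: 12→(12−11)÷1=1=a, 30→(30−11)÷1=19=s, 22→(22−11)÷1=11=k.

ask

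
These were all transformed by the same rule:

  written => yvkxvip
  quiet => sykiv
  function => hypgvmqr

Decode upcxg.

slate

The shifts repeat in a cycle of length 2: positions 0,1,… shift by +2, +4, then the pattern repeats.
Decoding upcxg: u−2=s, p−4=l, c−2=a, x−4=t, g−2=e.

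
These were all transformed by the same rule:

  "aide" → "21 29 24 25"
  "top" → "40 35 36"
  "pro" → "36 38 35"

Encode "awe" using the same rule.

a is letter #1 and maps to 21: an offset of 20. The number is (letter's place in the alphabet, a=1) + 20.
For awe: a=1→21, w=23→43, e=5→25.

21 43 25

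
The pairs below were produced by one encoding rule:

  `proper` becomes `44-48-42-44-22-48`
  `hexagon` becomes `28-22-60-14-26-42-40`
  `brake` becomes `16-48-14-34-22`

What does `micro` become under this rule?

p(#16)→44 and r(#18)→48: differences scale by 2, so n = 2·pos + 12. With a=1..z=26, the number is 2·pos + 12.
Applying it to micro: m=13→38, i=9→30, c=3→18, r=18→48, o=15→42.

38-30-18-48-42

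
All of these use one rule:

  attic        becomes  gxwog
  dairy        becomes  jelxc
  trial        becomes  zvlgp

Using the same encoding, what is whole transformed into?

Shifts by position in attic: pos 0: a→g (+6), pos 1: t→x (+4), pos 2: t→w (+3), pos 3: i→o (+6), pos 4: c→g (+4) — repeating every 3. It's a Vigenère-style cipher with numeric key [6,4,3]: position i shifts by key[i mod 3].
On whole: w+6=c, h+4=l, o+3=r, l+6=r, e+4=i.

clrri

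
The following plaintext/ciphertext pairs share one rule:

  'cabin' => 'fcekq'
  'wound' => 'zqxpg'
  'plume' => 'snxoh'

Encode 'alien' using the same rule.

dnlgq

Shifts by position in cabin: pos 0: c→f (+3), pos 1: a→c (+2), pos 2: b→e (+3), pos 3: i→k (+2) — repeating every 2. The shifts repeat in a cycle of length 2: positions 0,1,… shift by +3, +2, then the pattern repeats.
On alien: a+3=d, l+2=n, i+3=l, e+2=g, n+3=q.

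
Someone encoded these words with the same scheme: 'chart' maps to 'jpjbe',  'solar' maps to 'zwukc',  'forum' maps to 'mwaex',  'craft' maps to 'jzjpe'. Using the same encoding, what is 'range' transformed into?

Each letter shifts forward by (position + 7), i.e. 7, 8, 9, … — the shift grows by one for each successive letter.
Applying it to range: r+7=y, a+8=i, n+9=w, g+10=q, e+11=p.

yiwqp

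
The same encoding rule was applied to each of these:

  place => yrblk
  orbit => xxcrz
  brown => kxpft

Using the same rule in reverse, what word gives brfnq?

Shifts by position in place: pos 0: p→y (+9), pos 1: l→r (+6), pos 2: a→b (+1), pos 3: c→l (+9), pos 4: e→k (+6) — repeating every 3. A repeating key of period 3 is used — shifts +9, +6, +1 over and over.
Decoding brfnq: b−9=s, r−6=l, f−1=e, n−9=e, q−6=k.

sleek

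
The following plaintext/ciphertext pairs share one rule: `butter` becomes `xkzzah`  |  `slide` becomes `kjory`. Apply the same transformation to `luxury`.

exadar

The output letters match the input read backwards, each shifted +6: butter reversed is rettub. Read the word backwards and shift each letter +6.
Applying it to luxury: reverse → yruxul; then shift: y+6=e, r+6=x, u+6=a, x+6=d, u+6=a, l+6=r.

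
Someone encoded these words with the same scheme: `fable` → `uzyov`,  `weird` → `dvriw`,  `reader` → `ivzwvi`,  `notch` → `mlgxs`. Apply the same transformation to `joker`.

qlpvi

f(5)→u(20) and a(0)→z(25) fit y≡25x+25 (mod 26); the inverse of 25 mod 26 is 25. Treating letters as 0–25, the rule is x ↦ 25x + 25 (mod 26).
For joker: j(9)→25·9+25≡16=q; o(14)→25·14+25≡11=l; k(10)→25·10+25≡15=p; e(4)→25·4+25≡21=v; r(17)→25·17+25≡8=i (all mod 26).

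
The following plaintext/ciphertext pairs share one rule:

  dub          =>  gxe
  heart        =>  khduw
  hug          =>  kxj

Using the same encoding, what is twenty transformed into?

Compare letters: d→g is +3, u→x is +3, b→e is +3 — a constant shift. Each letter is shifted forward by 3 in the alphabet (a Caesar shift of +3).
On twenty: t+3=w, w+3=z, e+3=h, n+3=q, t+3=w, y+3=b.

wzhqwb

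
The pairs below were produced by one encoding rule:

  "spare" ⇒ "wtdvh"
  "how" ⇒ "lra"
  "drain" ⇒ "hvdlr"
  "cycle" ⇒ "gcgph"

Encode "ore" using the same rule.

The shift depends on letter class: consonant s→w is +4, but vowel a→d is +3. The rule splits by letter class: vowels +3, consonants +4.
Applying it to ore: o(vowel)+3=r, r(cons)+4=v, e(vowel)+3=h.

rvh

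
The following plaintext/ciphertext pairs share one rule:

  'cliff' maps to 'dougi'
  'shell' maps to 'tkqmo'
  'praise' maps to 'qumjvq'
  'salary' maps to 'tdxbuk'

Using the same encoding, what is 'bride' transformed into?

Shifts by position in cliff: pos 0: c→d (+1), pos 1: l→o (+3), pos 2: i→u (+12), pos 3: f→g (+1), pos 4: f→i (+3) — repeating every 3. The shifts repeat in a cycle of length 3: positions 0,1,… shift by +1, +3, +12, then the pattern repeats.
On bride: b+1=c, r+3=u, i+12=u, d+1=e, e+3=h.

cuueh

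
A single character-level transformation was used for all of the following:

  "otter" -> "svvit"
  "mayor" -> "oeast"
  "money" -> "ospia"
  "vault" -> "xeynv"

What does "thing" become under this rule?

vjmpi

The rule splits by letter class: vowels +4, consonants +2.
Applying it to thing: t(cons)+2=v, h(cons)+2=j, i(vowel)+4=m, n(cons)+2=p, g(cons)+2=i.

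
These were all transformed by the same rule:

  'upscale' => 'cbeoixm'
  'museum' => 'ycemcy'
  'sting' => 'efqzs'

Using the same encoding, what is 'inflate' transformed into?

qzrxifm

The shift depends on letter class: consonant p→b is +12, but vowel u→c is +8. The rule splits by letter class: vowels +8, consonants +12.
For inflate: i(vowel)+8=q, n(cons)+12=z, f(cons)+12=r, l(cons)+12=x, a(vowel)+8=i, t(cons)+12=f, e(vowel)+8=m.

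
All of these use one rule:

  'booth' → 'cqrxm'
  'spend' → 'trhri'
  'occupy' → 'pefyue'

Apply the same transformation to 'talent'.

In booth: b→c is +1, o→q is +2, o→r is +3, t→x is +4 — the shift increases by 1 each position. The shift increases by 1 at each position, starting from +1: 1, 2, 3, ….
On talent: t+1=u, a+2=c, l+3=o, e+4=i, n+5=s, t+6=z.

ucoisz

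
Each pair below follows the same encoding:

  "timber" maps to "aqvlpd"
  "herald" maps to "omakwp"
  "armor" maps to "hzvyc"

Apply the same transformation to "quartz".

In timber: t→a is +7, i→q is +8, m→v is +9, b→l is +10 — the shift increases by 1 each position. Letter i (0-indexed) is shifted by i+7, so successive shifts are 7, 8, 9, ….
Applying it to quartz: q+7=x, u+8=c, a+9=j, r+10=b, t+11=e, z+12=l.

xcjbel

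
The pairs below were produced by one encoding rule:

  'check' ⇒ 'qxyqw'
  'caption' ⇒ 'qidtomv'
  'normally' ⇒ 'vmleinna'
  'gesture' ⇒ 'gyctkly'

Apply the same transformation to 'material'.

eityloin

c(2)→q(16) and h(7)→x(23) fit y≡17x+8 (mod 26); the inverse of 17 mod 26 is 23. Each letter's alphabet position (a=0..z=25) is mapped through 17·x+8 mod 26 — an affine cipher.
For material: m(12)→17·12+8≡4=e; a(0)→17·0+8≡8=i; t(19)→17·19+8≡19=t; e(4)→17·4+8≡24=y; r(17)→17·17+8≡11=l; i(8)→17·8+8≡14=o; a(0)→17·0+8≡8=i; l(11)→17·11+8≡13=n (all mod 26).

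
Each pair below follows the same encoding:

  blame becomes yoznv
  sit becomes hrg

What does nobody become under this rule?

Each pair mirrors across the alphabet (b↔y, l↔o, a↔z): positions sum to 25. Each letter is replaced by its mirror in the alphabet: a↔z, b↔y, c↔x, and so on (the Atbash cipher).
On nobody: n↔m, o↔l, b↔y, o↔l, d↔w, y↔b.

mlylwb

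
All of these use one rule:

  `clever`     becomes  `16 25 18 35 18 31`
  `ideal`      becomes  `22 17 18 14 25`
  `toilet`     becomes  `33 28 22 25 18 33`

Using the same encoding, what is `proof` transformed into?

29 31 28 28 19

c is letter #3 and maps to 16: an offset of 13. The number is (letter's place in the alphabet, a=1) + 13.
On proof: p=16→29, r=18→31, o=15→28, o=15→28, f=6→19.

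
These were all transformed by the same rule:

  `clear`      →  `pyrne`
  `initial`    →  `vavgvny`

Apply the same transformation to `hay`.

This is a Caesar cipher with shift 13.
For hay: h+13=u, a+13=n, y+13=l.

unl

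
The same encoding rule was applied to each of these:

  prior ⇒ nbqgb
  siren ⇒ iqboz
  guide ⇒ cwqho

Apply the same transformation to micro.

p(15)→n(13) and r(17)→b(1) fit y≡7x+12 (mod 26); the inverse of 7 mod 26 is 15. This is an affine cipher: with a=0,…,z=25, each position x becomes (7x+12) mod 26.
Applying it to micro: m(12)→7·12+12≡18=s; i(8)→7·8+12≡16=q; c(2)→7·2+12≡0=a; r(17)→7·17+12≡1=b; o(14)→7·14+12≡6=g (all mod 26).

sqabg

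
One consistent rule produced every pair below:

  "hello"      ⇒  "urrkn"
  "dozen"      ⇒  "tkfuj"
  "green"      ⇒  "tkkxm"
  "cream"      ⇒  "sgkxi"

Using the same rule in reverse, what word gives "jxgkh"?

The output letters match the input read backwards, each shifted +6: hello reversed is olleh. Two steps: reverse the string, then apply a Caesar shift of +6.
Decoding jxgkh: shift back: j−6=d, x−6=r, g−6=a, k−6=e, h−6=b → draeb; then reverse → beard.

beard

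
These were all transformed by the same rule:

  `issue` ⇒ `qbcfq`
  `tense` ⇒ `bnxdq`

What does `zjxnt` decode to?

ranch

In issue: i→q is +8, s→b is +9, s→c is +10, u→f is +11 — the shift increases by 1 each position. The shift increases by 1 at each position, starting from +8: 8, 9, 10, ….
Reversing it on zjxnt: z−8=r, j−9=a, x−10=n, n−11=c, t−12=h.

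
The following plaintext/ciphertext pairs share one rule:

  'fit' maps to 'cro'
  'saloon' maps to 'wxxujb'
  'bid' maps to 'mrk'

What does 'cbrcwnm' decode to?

dentist

The output letters match the input read backwards, each shifted +9: fit reversed is tif. The word is reversed, then every letter is shifted forward by 9.
Decoding cbrcwnm: shift back: c−9=t, b−9=s, r−9=i, c−9=t, w−9=n, n−9=e, m−9=d → tsitned; then reverse → dentist.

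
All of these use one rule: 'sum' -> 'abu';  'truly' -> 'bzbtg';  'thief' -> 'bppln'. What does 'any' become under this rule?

The shift depends on letter class: consonant s→a is +8, but vowel u→b is +7. Two shifts are in play — +7 for a/e/i/o/u, +8 for every other letter.
For any: a(vowel)+7=h, n(cons)+8=v, y(cons)+8=g.

hvg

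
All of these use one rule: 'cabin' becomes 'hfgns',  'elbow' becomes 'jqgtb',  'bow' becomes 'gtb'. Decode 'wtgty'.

robot

Each letter is shifted forward by 5 in the alphabet (a Caesar shift of +5).
Undoing it on wtgty: w−5=r, t−5=o, g−5=b, t−5=o, y−5=t.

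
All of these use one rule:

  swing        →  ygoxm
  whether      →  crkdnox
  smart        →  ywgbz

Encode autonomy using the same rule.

gezytysi

Shifts by position in swing: pos 0: s→y (+6), pos 1: w→g (+10), pos 2: i→o (+6), pos 3: n→x (+10) — repeating every 2. It's a Vigenère-style cipher with numeric key [6,10]: position i shifts by key[i mod 2].
On autonomy: a+6=g, u+10=e, t+6=z, o+10=y, n+6=t, o+10=y, m+6=s, y+10=i.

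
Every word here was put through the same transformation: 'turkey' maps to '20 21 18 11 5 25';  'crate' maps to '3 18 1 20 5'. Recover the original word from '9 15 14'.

ion

t is letter #20 and maps to 20: an offset of 0. Each letter is replaced by its alphabet position (a=1, b=2, …, z=26).
Decoding 9 15 14: 9=i, 15=o, 14=n.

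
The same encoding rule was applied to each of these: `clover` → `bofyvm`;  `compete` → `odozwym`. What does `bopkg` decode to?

The output letters match the input read backwards, each shifted +10: clover reversed is revolc. Read the word backwards and shift each letter +10.
Undoing it on bopkg: shift back: b−10=r, o−10=e, p−10=f, k−10=a, g−10=w → refaw; then reverse → wafer.

wafer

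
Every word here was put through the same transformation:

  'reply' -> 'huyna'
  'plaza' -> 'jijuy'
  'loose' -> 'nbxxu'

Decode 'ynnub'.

The output letters match the input read backwards, each shifted +9: reply reversed is ylper. Two steps: reverse the string, then apply a Caesar shift of +9.
Decoding ynnub: shift back: y−9=p, n−9=e, n−9=e, u−9=l, b−9=s → peels; then reverse → sleep.

sleep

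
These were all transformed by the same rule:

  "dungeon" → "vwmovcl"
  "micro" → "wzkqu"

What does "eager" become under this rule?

zmoim

The output letters match the input read backwards, each shifted +8: dungeon reversed is noegnud. Read the word backwards and shift each letter +8.
Applying it to eager: reverse → regae; then shift: r+8=z, e+8=m, g+8=o, a+8=i, e+8=m.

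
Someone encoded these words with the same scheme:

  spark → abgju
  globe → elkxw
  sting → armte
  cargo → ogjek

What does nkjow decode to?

force

s(18)→a(0) and p(15)→b(1) fit y≡17x+6 (mod 26); the inverse of 17 mod 26 is 23. Each letter's alphabet position (a=0..z=25) is mapped through 17·x+6 mod 26 — an affine cipher.
Decoding nkjow: n(13)→23·(13−6)≡5=f; k(10)→23·(10−6)≡14=o; j(9)→23·(9−6)≡17=r; o(14)→23·(14−6)≡2=c; w(22)→23·(22−6)≡4=e (all mod 26).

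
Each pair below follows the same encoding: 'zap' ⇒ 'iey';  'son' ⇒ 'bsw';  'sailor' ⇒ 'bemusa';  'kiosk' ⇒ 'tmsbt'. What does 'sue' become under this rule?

byi

The shift depends on letter class: consonant z→i is +9, but vowel a→e is +4. Vowels shift forward by 4 and consonants shift forward by 9.
Applying it to sue: s(cons)+9=b, u(vowel)+4=y, e(vowel)+4=i.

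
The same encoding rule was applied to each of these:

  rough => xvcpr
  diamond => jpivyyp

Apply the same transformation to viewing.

In rough: r→x is +6, o→v is +7, u→c is +8, g→p is +9 — the shift increases by 1 each position. The shift increases by 1 at each position, starting from +6: 6, 7, 8, ….
On viewing: v+6=b, i+7=p, e+8=m, w+9=f, i+10=s, n+11=y, g+12=s.

bpmfsys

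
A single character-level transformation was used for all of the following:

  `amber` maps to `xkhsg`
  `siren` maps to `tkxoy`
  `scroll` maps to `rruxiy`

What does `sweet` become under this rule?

The output letters match the input read backwards, each shifted +6: amber reversed is rebma. Read the word backwards and shift each letter +6.
For sweet: reverse → teews; then shift: t+6=z, e+6=k, e+6=k, w+6=c, s+6=y.

zkkcy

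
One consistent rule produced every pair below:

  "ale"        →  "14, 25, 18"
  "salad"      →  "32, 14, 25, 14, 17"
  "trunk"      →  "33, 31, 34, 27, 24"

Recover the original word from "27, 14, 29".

nap

a is letter #1 and maps to 14: an offset of 13. The number is (letter's place in the alphabet, a=1) + 13.
Decoding 27, 14, 29: 27→(27−13)÷1=14=n, 14→(14−13)÷1=1=a, 29→(29−13)÷1=16=p.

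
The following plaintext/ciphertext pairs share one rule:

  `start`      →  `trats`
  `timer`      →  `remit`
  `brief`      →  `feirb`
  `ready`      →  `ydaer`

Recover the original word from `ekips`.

It's just the letters in reverse order.
Undoing it on ekips: then reverse → spike.

spike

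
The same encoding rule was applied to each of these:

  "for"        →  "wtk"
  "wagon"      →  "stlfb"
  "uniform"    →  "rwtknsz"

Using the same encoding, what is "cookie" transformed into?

The output letters match the input read backwards, each shifted +5: for reversed is rof. Two steps: reverse the string, then apply a Caesar shift of +5.
On cookie: reverse → eikooc; then shift: e+5=j, i+5=n, k+5=p, o+5=t, o+5=t, c+5=h.

jnptth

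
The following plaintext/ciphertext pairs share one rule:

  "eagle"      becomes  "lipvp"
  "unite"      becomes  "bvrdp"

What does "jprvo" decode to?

In eagle: e→l is +7, a→i is +8, g→p is +9, l→v is +10 — the shift increases by 1 each position. Letter i (0-indexed) is shifted by i+7, so successive shifts are 7, 8, 9, ….
Reversing it on jprvo: j−7=c, p−8=h, r−9=i, v−10=l, o−11=d.

child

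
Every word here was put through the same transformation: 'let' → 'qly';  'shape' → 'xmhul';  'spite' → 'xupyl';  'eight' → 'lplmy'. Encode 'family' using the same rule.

The shift depends on letter class: consonant l→q is +5, but vowel e→l is +7. Vowels shift forward by 7 and consonants shift forward by 5.
For family: f(cons)+5=k, a(vowel)+7=h, m(cons)+5=r, i(vowel)+7=p, l(cons)+5=q, y(cons)+5=d.

khrpqd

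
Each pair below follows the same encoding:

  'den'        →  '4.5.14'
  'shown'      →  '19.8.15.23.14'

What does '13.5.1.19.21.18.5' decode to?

d is letter #4 and maps to 4: an offset of 0. Letters become their 1-indexed alphabet positions: a=1 … z=26.
Decoding 13.5.1.19.21.18.5: 13=m, 5=e, 1=a, 19=s, 21=u, 18=r, 5=e.

measure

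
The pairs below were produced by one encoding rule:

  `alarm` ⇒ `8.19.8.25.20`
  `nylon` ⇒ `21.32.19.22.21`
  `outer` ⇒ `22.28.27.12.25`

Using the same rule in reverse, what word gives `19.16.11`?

a is letter #1 and maps to 8: an offset of 7. Each letter is replaced by its alphabet position (a=1..z=26) + 7.
Undoing it on 19.16.11: 19→(19−7)÷1=12=l, 16→(16−7)÷1=9=i, 11→(11−7)÷1=4=d.

lid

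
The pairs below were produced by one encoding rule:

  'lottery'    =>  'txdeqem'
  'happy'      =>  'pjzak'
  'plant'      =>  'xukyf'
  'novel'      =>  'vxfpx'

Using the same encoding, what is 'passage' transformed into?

In lottery: l→t is +8, o→x is +9, t→d is +10, t→e is +11 — the shift increases by 1 each position. Each letter shifts forward by (position + 8), i.e. 8, 9, 10, … — the shift grows by one for each successive letter.
Applying it to passage: p+8=x, a+9=j, s+10=c, s+11=d, a+12=m, g+13=t, e+14=s.

xjcdmts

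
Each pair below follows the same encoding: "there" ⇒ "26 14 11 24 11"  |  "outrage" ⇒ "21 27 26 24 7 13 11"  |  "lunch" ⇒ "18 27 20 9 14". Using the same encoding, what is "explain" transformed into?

t is letter #20 and maps to 26: an offset of 6. Each letter is replaced by its alphabet position (a=1..z=26) + 6.
Applying it to explain: e=5→11, x=24→30, p=16→22, l=12→18, a=1→7, i=9→15, n=14→20.

11 30 22 18 7 15 20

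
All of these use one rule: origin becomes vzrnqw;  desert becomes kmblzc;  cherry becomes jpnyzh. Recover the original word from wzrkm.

Shifts by position in origin: pos 0: o→v (+7), pos 1: r→z (+8), pos 2: i→r (+9), pos 3: g→n (+7), pos 4: i→q (+8), pos 5: n→w (+9) — repeating every 3. A repeating key of period 3 is used — shifts +7, +8, +9 over and over.
Decoding wzrkm: w−7=p, z−8=r, r−9=i, k−7=d, m−8=e.

pride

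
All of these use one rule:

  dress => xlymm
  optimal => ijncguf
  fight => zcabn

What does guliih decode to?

maroon

Compare letters: d→x is +20, r→l is +20, e→y is +20 — a constant shift. Each letter is shifted forward by 20 in the alphabet (a Caesar shift of +20).
Reversing it on guliih: g−20=m, u−20=a, l−20=r, i−20=o, i−20=o, h−20=n.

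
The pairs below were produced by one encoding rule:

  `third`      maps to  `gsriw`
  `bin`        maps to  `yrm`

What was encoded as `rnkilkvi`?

Letters are reflected about the middle of the alphabet (position → 25−position): Atbash.
Decoding rnkilkvi: r↔i, n↔m, k↔p, i↔r, l↔o, k↔p, v↔e, i↔r.

improper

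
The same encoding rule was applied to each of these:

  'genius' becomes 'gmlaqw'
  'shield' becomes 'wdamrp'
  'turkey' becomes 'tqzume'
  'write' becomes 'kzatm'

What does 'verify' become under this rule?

g(6)→g(6) and e(4)→m(12) fit y≡23x+24 (mod 26); the inverse of 23 mod 26 is 17. Each letter's alphabet position (a=0..z=25) is mapped through 23·x+24 mod 26 — an affine cipher.
Applying it to verify: v(21)→23·21+24≡13=n; e(4)→23·4+24≡12=m; r(17)→23·17+24≡25=z; i(8)→23·8+24≡0=a; f(5)→23·5+24≡9=j; y(24)→23·24+24≡4=e (all mod 26).

nmzaje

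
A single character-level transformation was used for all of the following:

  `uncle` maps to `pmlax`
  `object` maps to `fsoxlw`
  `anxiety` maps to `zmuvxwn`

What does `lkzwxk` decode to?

u(20)→p(15) and n(13)→m(12) fit y≡19x+25 (mod 26); the inverse of 19 mod 26 is 11. Treating letters as 0–25, the rule is x ↦ 19x + 25 (mod 26).
Decoding lkzwxk: l(11)→11·(11−25)≡2=c; k(10)→11·(10−25)≡17=r; z(25)→11·(25−25)≡0=a; w(22)→11·(22−25)≡19=t; x(23)→11·(23−25)≡4=e; k(10)→11·(10−25)≡17=r (all mod 26).

crater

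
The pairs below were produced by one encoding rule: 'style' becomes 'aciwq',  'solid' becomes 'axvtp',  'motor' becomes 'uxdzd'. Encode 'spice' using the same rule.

aysnq

In style: s→a is +8, t→c is +9, y→i is +10, l→w is +11 — the shift increases by 1 each position. Letter i (0-indexed) is shifted by i+8, so successive shifts are 8, 9, 10, ….
For spice: s+8=a, p+9=y, i+10=s, c+11=n, e+12=q.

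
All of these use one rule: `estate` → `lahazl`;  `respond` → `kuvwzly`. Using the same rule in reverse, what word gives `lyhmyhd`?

The output letters match the input read backwards, each shifted +7: estate reversed is etatse. Read the word backwards and shift each letter +7.
Undoing it on lyhmyhd: shift back: l−7=e, y−7=r, h−7=a, m−7=f, y−7=r, h−7=a, d−7=w → erafraw; then reverse → warfare.

warfare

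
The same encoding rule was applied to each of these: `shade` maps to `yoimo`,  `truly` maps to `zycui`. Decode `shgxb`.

Letter i (0-indexed) is shifted by i+6, so successive shifts are 6, 7, 8, ….
Decoding shgxb: s−6=m, h−7=a, g−8=y, x−9=o, b−10=r.

mayor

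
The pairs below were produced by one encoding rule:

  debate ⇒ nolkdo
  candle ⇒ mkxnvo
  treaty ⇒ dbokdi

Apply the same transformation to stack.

Compare letters: d→n is +10, e→o is +10, b→l is +10 — a constant shift. Each letter is shifted forward by 10 in the alphabet (a Caesar shift of +10).
On stack: s+10=c, t+10=d, a+10=k, c+10=m, k+10=u.

cdkmu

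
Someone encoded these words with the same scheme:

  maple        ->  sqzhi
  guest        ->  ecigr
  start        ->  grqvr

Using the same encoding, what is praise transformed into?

m(12)→s(18) and a(0)→q(16) fit y≡11x+16 (mod 26); the inverse of 11 mod 26 is 19. Treating letters as 0–25, the rule is x ↦ 11x + 16 (mod 26).
For praise: p(15)→11·15+16≡25=z; r(17)→11·17+16≡21=v; a(0)→11·0+16≡16=q; i(8)→11·8+16≡0=a; s(18)→11·18+16≡6=g; e(4)→11·4+16≡8=i (all mod 26).

zvqagi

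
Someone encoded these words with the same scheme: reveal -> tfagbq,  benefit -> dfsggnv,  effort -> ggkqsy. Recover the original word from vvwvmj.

Shifts by position in reveal: pos 0: r→t (+2), pos 1: e→f (+1), pos 2: v→a (+5), pos 3: e→g (+2), pos 4: a→b (+1), pos 5: l→q (+5) — repeating every 3. It's a Vigenère-style cipher with numeric key [2,1,5]: position i shifts by key[i mod 3].
Reversing it on vvwvmj: v−2=t, v−1=u, w−5=r, v−2=t, m−1=l, j−5=e.

turtle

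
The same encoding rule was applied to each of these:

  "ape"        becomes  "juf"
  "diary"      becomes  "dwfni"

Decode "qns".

nil

The output letters match the input read backwards, each shifted +5: ape reversed is epa. The word is reversed, then every letter is shifted forward by 5.
Decoding qns: shift back: q−5=l, n−5=i, s−5=n → lin; then reverse → nil.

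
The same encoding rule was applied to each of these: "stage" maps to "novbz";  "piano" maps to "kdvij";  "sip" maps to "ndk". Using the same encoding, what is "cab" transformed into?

xvw

Compare letters: s→n is +21, t→o is +21, a→v is +21 — a constant shift. Every letter moves 21 places later in the alphabet, wrapping around z→a.
Applying it to cab: c+21=x, a+21=v, b+21=w.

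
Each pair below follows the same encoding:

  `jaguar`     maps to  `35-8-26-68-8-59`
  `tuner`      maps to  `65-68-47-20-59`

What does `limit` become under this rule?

41-32-44-32-65

Each letter becomes 3×(its alphabet position, a=1..z=26) + 5.
Applying it to limit: l=12→41, i=9→32, m=13→44, i=9→32, t=20→65.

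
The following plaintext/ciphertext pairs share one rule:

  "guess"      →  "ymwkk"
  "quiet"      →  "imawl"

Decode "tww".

bee

Compare letters: g→y is +18, u→m is +18, e→w is +18 — a constant shift. Each letter is shifted forward by 18 in the alphabet (a Caesar shift of +18).
Reversing it on tww: t−18=b, w−18=e, w−18=e.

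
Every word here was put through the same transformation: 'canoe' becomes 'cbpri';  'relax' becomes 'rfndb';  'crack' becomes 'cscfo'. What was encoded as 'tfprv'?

In canoe: c→c is +0, a→b is +1, n→p is +2, o→r is +3 — the shift increases by 1 each position. The shift increases by 1 at each position, starting from +0: 0, 1, 2, ….
Reversing it on tfprv: t−0=t, f−1=e, p−2=n, r−3=o, v−4=r.

tenor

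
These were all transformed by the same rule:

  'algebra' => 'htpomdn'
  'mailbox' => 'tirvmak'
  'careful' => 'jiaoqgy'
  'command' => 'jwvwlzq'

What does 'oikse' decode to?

habit

In algebra: a→h is +7, l→t is +8, g→p is +9, e→o is +10 — the shift increases by 1 each position. Each letter shifts forward by (position + 7), i.e. 7, 8, 9, … — the shift grows by one for each successive letter.
Undoing it on oikse: o−7=h, i−8=a, k−9=b, s−10=i, e−11=t.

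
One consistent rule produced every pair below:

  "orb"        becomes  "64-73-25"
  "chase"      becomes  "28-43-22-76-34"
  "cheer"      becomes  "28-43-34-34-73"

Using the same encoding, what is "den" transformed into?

o(#15)→64 and r(#18)→73: differences scale by 3, so n = 3·pos + 19. Each letter becomes 3×(its alphabet position, a=1..z=26) + 19.
Applying it to den: d=4→31, e=5→34, n=14→61.

31-34-61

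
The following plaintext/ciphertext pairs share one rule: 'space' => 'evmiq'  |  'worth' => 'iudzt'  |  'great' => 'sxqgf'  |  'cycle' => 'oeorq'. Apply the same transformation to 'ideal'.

A repeating key of period 2 is used — shifts +12, +6 over and over.
For ideal: i+12=u, d+6=j, e+12=q, a+6=g, l+12=x.

ujqgx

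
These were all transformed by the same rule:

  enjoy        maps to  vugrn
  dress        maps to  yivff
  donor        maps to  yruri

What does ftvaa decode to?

e(4)→v(21) and n(13)→u(20) fit y≡23x+7 (mod 26); the inverse of 23 mod 26 is 17. Treating letters as 0–25, the rule is x ↦ 23x + 7 (mod 26).
Undoing it on ftvaa: f(5)→17·(5−7)≡18=s; t(19)→17·(19−7)≡22=w; v(21)→17·(21−7)≡4=e; a(0)→17·(0−7)≡11=l; a(0)→17·(0−7)≡11=l (all mod 26).

swell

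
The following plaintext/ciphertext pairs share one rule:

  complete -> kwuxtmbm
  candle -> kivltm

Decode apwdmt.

This is a Caesar cipher with shift 8.
Reversing it on apwdmt: a−8=s, p−8=h, w−8=o, d−8=v, m−8=e, t−8=l.

shovel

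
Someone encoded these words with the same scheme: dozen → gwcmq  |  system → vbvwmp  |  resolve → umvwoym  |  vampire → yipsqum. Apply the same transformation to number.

The shift depends on letter class: consonant d→g is +3, but vowel o→w is +8. The rule splits by letter class: vowels +8, consonants +3.
For number: n(cons)+3=q, u(vowel)+8=c, m(cons)+3=p, b(cons)+3=e, e(vowel)+8=m, r(cons)+3=u.

qcpemu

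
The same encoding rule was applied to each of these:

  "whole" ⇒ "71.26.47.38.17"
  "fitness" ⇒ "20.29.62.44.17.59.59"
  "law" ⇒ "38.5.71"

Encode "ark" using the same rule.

5.56.35

The formula is n = 3×(alphabet index, a=1) + 2.
On ark: a=1→5, r=18→56, k=11→35.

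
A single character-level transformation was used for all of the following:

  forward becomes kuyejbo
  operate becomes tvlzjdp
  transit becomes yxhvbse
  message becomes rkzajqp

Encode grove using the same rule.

lxvdn

In forward: f→k is +5, o→u is +6, r→y is +7, w→e is +8 — the shift increases by 1 each position. Letter i (0-indexed) is shifted by i+5, so successive shifts are 5, 6, 7, ….
For grove: g+5=l, r+6=x, o+7=v, v+8=d, e+9=n.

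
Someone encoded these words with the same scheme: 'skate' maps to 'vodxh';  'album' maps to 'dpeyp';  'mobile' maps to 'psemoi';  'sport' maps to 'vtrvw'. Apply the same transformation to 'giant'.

Shifts by position in skate: pos 0: s→v (+3), pos 1: k→o (+4), pos 2: a→d (+3), pos 3: t→x (+4) — repeating every 2. The shifts repeat in a cycle of length 2: positions 0,1,… shift by +3, +4, then the pattern repeats.
On giant: g+3=j, i+4=m, a+3=d, n+4=r, t+3=w.

jmdrw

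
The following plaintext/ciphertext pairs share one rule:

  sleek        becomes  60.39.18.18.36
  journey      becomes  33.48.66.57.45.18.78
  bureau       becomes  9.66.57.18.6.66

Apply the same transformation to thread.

63.27.57.18.6.15

The formula is n = 3×(alphabet index, a=1) + 3.
On thread: t=20→63, h=8→27, r=18→57, e=5→18, a=1→6, d=4→15.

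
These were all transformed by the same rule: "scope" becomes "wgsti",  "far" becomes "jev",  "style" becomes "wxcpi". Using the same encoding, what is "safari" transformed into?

wejevm

Compare letters: s→w is +4, c→g is +4, o→s is +4 — a constant shift. Each letter is shifted forward by 4 in the alphabet (a Caesar shift of +4).
For safari: s+4=w, a+4=e, f+4=j, a+4=e, r+4=v, i+4=m.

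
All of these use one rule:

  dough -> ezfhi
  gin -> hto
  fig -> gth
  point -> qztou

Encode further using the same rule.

gfsuips

The shift depends on letter class: consonant d→e is +1, but vowel o→z is +11. Two shifts are in play — +11 for a/e/i/o/u, +1 for every other letter.
Applying it to further: f(cons)+1=g, u(vowel)+11=f, r(cons)+1=s, t(cons)+1=u, h(cons)+1=i, e(vowel)+11=p, r(cons)+1=s.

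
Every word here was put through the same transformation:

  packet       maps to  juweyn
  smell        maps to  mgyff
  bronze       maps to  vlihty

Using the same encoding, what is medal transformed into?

gyxuf

Compare letters: p→j is +20, a→u is +20, c→w is +20 — a constant shift. It's a constant shift of +20 (ROT20).
On medal: m+20=g, e+20=y, d+20=x, a+20=u, l+20=f.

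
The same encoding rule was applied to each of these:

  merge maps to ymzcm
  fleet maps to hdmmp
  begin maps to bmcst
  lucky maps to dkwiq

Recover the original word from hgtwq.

m(12)→y(24) and e(4)→m(12) fit y≡21x+6 (mod 26); the inverse of 21 mod 26 is 5. Each letter's alphabet position (a=0..z=25) is mapped through 21·x+6 mod 26 — an affine cipher.
Reversing it on hgtwq: h(7)→5·(7−6)≡5=f; g(6)→5·(6−6)≡0=a; t(19)→5·(19−6)≡13=n; w(22)→5·(22−6)≡2=c; q(16)→5·(16−6)≡24=y (all mod 26).

fancy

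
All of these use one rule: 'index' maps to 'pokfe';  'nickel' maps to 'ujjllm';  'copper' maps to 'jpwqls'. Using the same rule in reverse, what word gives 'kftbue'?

demand

Shifts by position in index: pos 0: i→p (+7), pos 1: n→o (+1), pos 2: d→k (+7), pos 3: e→f (+1) — repeating every 2. A repeating key of period 2 is used — shifts +7, +1 over and over.
Undoing it on kftbue: k−7=d, f−1=e, t−7=m, b−1=a, u−7=n, e−1=d.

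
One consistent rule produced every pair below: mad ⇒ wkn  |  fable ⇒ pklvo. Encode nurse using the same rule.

Compare letters: m→w is +10, a→k is +10, d→n is +10 — a constant shift. It's a constant shift of +10 (ROT10).
For nurse: n+10=x, u+10=e, r+10=b, s+10=c, e+10=o.

xebco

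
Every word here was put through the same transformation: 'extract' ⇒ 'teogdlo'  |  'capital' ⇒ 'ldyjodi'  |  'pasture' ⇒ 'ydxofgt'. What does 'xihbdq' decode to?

slogan

e(4)→t(19) and x(23)→e(4) fit y≡17x+3 (mod 26); the inverse of 17 mod 26 is 23. Each letter's alphabet position (a=0..z=25) is mapped through 17·x+3 mod 26 — an affine cipher.
Reversing it on xihbdq: x(23)→23·(23−3)≡18=s; i(8)→23·(8−3)≡11=l; h(7)→23·(7−3)≡14=o; b(1)→23·(1−3)≡6=g; d(3)→23·(3−3)≡0=a; q(16)→23·(16−3)≡13=n (all mod 26).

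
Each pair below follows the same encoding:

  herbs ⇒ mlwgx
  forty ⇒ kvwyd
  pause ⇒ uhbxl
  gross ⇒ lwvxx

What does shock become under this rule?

The shift depends on letter class: consonant h→m is +5, but vowel e→l is +7. Vowels shift forward by 7 and consonants shift forward by 5.
For shock: s(cons)+5=x, h(cons)+5=m, o(vowel)+7=v, c(cons)+5=h, k(cons)+5=p.

xmvhp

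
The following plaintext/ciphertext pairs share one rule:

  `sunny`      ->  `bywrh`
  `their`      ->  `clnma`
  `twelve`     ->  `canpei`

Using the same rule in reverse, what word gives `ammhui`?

riddle

Shifts by position in sunny: pos 0: s→b (+9), pos 1: u→y (+4), pos 2: n→w (+9), pos 3: n→r (+4) — repeating every 2. A repeating key of period 2 is used — shifts +9, +4 over and over.
Decoding ammhui: a−9=r, m−4=i, m−9=d, h−4=d, u−9=l, i−4=e.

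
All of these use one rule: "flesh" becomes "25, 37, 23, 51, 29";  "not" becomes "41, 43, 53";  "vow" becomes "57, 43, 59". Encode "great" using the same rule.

27, 49, 23, 15, 53

f(#6)→25 and l(#12)→37: differences scale by 2, so n = 2·pos + 13. Each letter becomes 2×(its alphabet position, a=1..z=26) + 13.
Applying it to great: g=7→27, r=18→49, e=5→23, a=1→15, t=20→53.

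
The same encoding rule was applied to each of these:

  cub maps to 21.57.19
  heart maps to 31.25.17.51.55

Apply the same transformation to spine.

53.47.33.43.25

c(#3)→21 and u(#21)→57: differences scale by 2, so n = 2·pos + 15. Each letter becomes 2×(its alphabet position, a=1..z=26) + 15.
Applying it to spine: s=19→53, p=16→47, i=9→33, n=14→43, e=5→25.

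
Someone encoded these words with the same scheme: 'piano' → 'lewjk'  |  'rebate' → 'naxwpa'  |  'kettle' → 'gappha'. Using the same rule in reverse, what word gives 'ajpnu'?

entry

Compare letters: p→l is +22, i→e is +22, a→w is +22 — a constant shift. Each letter is shifted forward by 22 in the alphabet (a Caesar shift of +22).
Reversing it on ajpnu: a−22=e, j−22=n, p−22=t, n−22=r, u−22=y.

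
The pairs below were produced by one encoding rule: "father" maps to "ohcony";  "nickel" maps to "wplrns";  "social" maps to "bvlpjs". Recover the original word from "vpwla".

A repeating key of period 2 is used — shifts +9, +7 over and over.
Undoing it on vpwla: v−9=m, p−7=i, w−9=n, l−7=e, a−9=r.

miner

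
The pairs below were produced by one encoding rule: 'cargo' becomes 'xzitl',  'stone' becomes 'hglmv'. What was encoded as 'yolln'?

Each pair mirrors across the alphabet (c↔x, a↔z, r↔i): positions sum to 25. This is the alphabet-reversal cipher (Atbash): a becomes z, b becomes y, etc.
Reversing it on yolln: y↔b, o↔l, l↔o, l↔o, n↔m.

bloom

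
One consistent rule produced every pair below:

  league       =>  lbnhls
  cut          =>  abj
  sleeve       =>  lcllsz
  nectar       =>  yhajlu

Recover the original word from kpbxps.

liquid

The output letters match the input read backwards, each shifted +7: league reversed is eugael. Two steps: reverse the string, then apply a Caesar shift of +7.
Decoding kpbxps: shift back: k−7=d, p−7=i, b−7=u, x−7=q, p−7=i, s−7=l → diuqil; then reverse → liquid.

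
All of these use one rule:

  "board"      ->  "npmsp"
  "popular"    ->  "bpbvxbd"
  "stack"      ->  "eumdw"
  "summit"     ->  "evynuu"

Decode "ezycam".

Shifts by position in board: pos 0: b→n (+12), pos 1: o→p (+1), pos 2: a→m (+12), pos 3: r→s (+1) — repeating every 2. It's a Vigenère-style cipher with numeric key [12,1]: position i shifts by key[i mod 2].
Decoding ezycam: e−12=s, z−1=y, y−12=m, c−1=b, a−12=o, m−1=l.

symbol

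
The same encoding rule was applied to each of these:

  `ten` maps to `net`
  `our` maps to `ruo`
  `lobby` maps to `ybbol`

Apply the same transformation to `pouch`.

hcuop

The output letters match the input read backwards: ten reversed is net. The word is simply reversed.
For pouch: reverse → hcuop.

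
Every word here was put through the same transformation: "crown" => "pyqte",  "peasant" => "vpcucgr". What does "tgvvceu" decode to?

scatter

The output letters match the input read backwards, each shifted +2: crown reversed is nworc. The word is reversed, then every letter is shifted forward by 2.
Undoing it on tgvvceu: shift back: t−2=r, g−2=e, v−2=t, v−2=t, c−2=a, e−2=c, u−2=s → rettacs; then reverse → scatter.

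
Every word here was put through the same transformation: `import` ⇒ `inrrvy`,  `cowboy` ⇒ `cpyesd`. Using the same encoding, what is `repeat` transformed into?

In import: i→i is +0, m→n is +1, p→r is +2, o→r is +3 — the shift increases by 1 each position. The shift increases by 1 at each position, starting from +0: 0, 1, 2, ….
For repeat: r+0=r, e+1=f, p+2=r, e+3=h, a+4=e, t+5=y.

rfrhey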